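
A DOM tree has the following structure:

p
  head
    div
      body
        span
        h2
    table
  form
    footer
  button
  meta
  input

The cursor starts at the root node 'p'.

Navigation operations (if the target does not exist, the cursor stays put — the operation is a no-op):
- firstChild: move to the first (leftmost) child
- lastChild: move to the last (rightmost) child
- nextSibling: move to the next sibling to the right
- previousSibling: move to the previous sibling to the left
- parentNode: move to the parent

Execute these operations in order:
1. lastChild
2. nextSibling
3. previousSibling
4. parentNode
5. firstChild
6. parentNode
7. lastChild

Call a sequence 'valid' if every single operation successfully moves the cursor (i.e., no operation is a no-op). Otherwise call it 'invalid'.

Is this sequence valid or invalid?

Answer: invalid

Derivation:
After 1 (lastChild): input
After 2 (nextSibling): input (no-op, stayed)
After 3 (previousSibling): meta
After 4 (parentNode): p
After 5 (firstChild): head
After 6 (parentNode): p
After 7 (lastChild): input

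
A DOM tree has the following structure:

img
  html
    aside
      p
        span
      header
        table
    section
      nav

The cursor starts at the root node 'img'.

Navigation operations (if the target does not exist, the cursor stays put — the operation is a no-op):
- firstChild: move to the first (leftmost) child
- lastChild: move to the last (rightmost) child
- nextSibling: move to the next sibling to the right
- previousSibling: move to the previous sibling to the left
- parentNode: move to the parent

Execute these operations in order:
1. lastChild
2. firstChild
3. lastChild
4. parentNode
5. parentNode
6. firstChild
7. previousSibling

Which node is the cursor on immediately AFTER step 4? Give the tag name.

Answer: aside

Derivation:
After 1 (lastChild): html
After 2 (firstChild): aside
After 3 (lastChild): header
After 4 (parentNode): aside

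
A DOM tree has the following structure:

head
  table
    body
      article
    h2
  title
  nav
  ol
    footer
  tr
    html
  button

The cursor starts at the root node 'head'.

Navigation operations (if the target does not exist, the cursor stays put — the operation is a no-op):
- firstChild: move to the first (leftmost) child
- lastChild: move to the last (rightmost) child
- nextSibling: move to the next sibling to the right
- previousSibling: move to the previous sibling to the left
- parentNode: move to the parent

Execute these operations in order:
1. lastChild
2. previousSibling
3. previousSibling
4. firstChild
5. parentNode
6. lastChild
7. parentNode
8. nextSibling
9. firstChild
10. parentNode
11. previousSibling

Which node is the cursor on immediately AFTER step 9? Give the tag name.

Answer: html

Derivation:
After 1 (lastChild): button
After 2 (previousSibling): tr
After 3 (previousSibling): ol
After 4 (firstChild): footer
After 5 (parentNode): ol
After 6 (lastChild): footer
After 7 (parentNode): ol
After 8 (nextSibling): tr
After 9 (firstChild): html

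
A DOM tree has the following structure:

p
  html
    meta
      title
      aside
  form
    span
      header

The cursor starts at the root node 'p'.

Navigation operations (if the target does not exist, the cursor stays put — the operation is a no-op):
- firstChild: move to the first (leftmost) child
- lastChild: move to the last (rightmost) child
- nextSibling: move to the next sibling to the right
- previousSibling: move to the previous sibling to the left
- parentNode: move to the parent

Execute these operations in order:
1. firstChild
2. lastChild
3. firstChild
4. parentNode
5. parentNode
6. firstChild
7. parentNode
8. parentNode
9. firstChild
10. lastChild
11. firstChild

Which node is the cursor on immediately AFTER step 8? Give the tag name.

Answer: p

Derivation:
After 1 (firstChild): html
After 2 (lastChild): meta
After 3 (firstChild): title
After 4 (parentNode): meta
After 5 (parentNode): html
After 6 (firstChild): meta
After 7 (parentNode): html
After 8 (parentNode): p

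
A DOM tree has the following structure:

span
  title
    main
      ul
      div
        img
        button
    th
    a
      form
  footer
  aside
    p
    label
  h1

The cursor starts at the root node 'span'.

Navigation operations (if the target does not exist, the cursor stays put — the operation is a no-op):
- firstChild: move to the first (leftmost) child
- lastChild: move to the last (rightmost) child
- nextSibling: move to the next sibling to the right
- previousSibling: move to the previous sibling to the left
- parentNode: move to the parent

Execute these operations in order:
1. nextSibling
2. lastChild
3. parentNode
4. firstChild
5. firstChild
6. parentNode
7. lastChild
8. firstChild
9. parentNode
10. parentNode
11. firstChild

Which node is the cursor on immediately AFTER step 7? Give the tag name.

Answer: a

Derivation:
After 1 (nextSibling): span (no-op, stayed)
After 2 (lastChild): h1
After 3 (parentNode): span
After 4 (firstChild): title
After 5 (firstChild): main
After 6 (parentNode): title
After 7 (lastChild): a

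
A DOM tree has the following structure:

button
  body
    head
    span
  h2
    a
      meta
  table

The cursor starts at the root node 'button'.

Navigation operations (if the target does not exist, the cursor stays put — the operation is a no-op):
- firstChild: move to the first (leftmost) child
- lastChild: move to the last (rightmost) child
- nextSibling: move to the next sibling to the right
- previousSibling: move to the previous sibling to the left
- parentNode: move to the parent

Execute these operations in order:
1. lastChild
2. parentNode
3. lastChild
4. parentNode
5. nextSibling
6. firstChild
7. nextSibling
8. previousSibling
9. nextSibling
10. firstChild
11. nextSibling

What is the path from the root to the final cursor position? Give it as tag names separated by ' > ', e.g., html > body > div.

After 1 (lastChild): table
After 2 (parentNode): button
After 3 (lastChild): table
After 4 (parentNode): button
After 5 (nextSibling): button (no-op, stayed)
After 6 (firstChild): body
After 7 (nextSibling): h2
After 8 (previousSibling): body
After 9 (nextSibling): h2
After 10 (firstChild): a
After 11 (nextSibling): a (no-op, stayed)

Answer: button > h2 > a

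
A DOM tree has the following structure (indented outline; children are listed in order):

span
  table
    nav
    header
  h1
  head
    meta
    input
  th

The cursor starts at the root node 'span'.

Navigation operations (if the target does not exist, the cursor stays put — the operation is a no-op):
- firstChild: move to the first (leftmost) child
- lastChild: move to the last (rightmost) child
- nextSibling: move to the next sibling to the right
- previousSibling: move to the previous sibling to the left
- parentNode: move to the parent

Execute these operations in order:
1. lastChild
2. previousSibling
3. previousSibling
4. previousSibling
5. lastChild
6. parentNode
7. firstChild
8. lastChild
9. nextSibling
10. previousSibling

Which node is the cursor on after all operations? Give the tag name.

After 1 (lastChild): th
After 2 (previousSibling): head
After 3 (previousSibling): h1
After 4 (previousSibling): table
After 5 (lastChild): header
After 6 (parentNode): table
After 7 (firstChild): nav
After 8 (lastChild): nav (no-op, stayed)
After 9 (nextSibling): header
After 10 (previousSibling): nav

Answer: nav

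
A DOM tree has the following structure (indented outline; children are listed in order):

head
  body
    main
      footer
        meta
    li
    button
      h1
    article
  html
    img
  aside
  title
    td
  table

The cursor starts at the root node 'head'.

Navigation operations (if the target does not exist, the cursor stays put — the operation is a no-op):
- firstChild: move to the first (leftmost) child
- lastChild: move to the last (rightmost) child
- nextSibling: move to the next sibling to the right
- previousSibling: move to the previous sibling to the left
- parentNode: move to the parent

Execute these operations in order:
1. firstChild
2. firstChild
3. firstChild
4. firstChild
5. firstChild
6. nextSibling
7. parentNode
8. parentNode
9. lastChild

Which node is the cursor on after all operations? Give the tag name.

Answer: footer

Derivation:
After 1 (firstChild): body
After 2 (firstChild): main
After 3 (firstChild): footer
After 4 (firstChild): meta
After 5 (firstChild): meta (no-op, stayed)
After 6 (nextSibling): meta (no-op, stayed)
After 7 (parentNode): footer
After 8 (parentNode): main
After 9 (lastChild): footer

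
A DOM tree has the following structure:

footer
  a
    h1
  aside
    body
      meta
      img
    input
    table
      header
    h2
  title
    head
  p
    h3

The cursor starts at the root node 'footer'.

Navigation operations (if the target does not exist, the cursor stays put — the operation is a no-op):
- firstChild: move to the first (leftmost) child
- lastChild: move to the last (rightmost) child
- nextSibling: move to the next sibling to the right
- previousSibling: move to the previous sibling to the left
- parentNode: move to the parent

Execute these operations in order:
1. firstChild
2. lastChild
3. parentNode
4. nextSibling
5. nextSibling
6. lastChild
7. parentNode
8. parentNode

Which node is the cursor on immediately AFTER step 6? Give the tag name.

Answer: head

Derivation:
After 1 (firstChild): a
After 2 (lastChild): h1
After 3 (parentNode): a
After 4 (nextSibling): aside
After 5 (nextSibling): title
After 6 (lastChild): head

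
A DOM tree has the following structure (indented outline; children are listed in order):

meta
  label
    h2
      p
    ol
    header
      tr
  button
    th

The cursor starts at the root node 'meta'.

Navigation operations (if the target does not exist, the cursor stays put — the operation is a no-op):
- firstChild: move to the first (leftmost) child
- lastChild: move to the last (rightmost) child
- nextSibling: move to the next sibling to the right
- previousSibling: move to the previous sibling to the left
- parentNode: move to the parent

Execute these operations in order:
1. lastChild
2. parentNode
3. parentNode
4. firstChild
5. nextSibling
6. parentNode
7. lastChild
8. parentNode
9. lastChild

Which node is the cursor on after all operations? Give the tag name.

After 1 (lastChild): button
After 2 (parentNode): meta
After 3 (parentNode): meta (no-op, stayed)
After 4 (firstChild): label
After 5 (nextSibling): button
After 6 (parentNode): meta
After 7 (lastChild): button
After 8 (parentNode): meta
After 9 (lastChild): button

Answer: button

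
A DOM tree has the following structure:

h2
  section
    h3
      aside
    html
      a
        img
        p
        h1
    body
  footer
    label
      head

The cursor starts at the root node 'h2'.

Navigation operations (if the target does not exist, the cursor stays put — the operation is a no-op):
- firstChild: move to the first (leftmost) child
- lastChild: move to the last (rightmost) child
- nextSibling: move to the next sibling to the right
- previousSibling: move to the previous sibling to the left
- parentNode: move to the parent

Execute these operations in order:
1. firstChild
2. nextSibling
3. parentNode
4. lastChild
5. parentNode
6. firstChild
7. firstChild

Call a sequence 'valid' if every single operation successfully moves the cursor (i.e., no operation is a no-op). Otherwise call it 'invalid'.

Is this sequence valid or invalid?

After 1 (firstChild): section
After 2 (nextSibling): footer
After 3 (parentNode): h2
After 4 (lastChild): footer
After 5 (parentNode): h2
After 6 (firstChild): section
After 7 (firstChild): h3

Answer: valid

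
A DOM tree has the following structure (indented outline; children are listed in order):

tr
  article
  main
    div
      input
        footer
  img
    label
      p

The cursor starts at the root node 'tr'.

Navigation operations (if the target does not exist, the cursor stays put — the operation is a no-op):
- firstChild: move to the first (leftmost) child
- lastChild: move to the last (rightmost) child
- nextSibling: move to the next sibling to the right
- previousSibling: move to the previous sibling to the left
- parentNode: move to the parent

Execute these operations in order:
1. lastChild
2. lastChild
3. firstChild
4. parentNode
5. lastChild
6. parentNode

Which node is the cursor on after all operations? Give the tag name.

Answer: label

Derivation:
After 1 (lastChild): img
After 2 (lastChild): label
After 3 (firstChild): p
After 4 (parentNode): label
After 5 (lastChild): p
After 6 (parentNode): label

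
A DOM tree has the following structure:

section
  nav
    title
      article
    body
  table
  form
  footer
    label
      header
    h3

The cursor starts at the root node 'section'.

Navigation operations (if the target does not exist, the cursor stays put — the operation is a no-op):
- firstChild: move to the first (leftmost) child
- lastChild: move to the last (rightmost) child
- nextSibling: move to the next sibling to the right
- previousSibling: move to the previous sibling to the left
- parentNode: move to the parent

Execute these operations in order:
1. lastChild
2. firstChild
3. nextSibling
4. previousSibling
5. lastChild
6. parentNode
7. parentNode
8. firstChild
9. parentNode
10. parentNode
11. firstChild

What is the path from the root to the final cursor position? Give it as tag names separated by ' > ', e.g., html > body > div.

Answer: section > nav

Derivation:
After 1 (lastChild): footer
After 2 (firstChild): label
After 3 (nextSibling): h3
After 4 (previousSibling): label
After 5 (lastChild): header
After 6 (parentNode): label
After 7 (parentNode): footer
After 8 (firstChild): label
After 9 (parentNode): footer
After 10 (parentNode): section
After 11 (firstChild): nav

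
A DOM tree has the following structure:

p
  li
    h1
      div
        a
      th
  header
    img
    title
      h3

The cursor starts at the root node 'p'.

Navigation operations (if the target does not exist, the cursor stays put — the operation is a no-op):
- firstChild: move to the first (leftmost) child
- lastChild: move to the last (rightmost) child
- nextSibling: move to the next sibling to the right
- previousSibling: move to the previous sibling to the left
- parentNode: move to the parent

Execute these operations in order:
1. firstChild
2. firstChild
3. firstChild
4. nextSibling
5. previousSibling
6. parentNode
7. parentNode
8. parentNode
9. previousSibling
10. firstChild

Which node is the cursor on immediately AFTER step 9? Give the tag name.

Answer: p

Derivation:
After 1 (firstChild): li
After 2 (firstChild): h1
After 3 (firstChild): div
After 4 (nextSibling): th
After 5 (previousSibling): div
After 6 (parentNode): h1
After 7 (parentNode): li
After 8 (parentNode): p
After 9 (previousSibling): p (no-op, stayed)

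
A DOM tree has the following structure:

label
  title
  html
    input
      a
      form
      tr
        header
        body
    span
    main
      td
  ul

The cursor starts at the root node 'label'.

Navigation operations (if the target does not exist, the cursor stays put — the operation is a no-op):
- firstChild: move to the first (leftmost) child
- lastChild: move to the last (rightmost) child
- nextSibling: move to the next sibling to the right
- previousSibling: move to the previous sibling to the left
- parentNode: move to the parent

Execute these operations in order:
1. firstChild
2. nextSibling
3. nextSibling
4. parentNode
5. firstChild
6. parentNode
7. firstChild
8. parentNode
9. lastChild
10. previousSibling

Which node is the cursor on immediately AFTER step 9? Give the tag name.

After 1 (firstChild): title
After 2 (nextSibling): html
After 3 (nextSibling): ul
After 4 (parentNode): label
After 5 (firstChild): title
After 6 (parentNode): label
After 7 (firstChild): title
After 8 (parentNode): label
After 9 (lastChild): ul

Answer: ul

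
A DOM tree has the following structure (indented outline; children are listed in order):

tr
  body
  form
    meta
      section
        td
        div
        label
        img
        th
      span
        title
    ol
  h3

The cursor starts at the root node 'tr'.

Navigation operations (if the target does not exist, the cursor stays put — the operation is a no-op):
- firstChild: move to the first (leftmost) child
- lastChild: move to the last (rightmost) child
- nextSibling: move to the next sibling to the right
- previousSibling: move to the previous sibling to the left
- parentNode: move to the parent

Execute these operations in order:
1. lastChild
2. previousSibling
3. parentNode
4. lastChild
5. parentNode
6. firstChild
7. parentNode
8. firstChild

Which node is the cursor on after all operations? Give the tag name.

After 1 (lastChild): h3
After 2 (previousSibling): form
After 3 (parentNode): tr
After 4 (lastChild): h3
After 5 (parentNode): tr
After 6 (firstChild): body
After 7 (parentNode): tr
After 8 (firstChild): body

Answer: body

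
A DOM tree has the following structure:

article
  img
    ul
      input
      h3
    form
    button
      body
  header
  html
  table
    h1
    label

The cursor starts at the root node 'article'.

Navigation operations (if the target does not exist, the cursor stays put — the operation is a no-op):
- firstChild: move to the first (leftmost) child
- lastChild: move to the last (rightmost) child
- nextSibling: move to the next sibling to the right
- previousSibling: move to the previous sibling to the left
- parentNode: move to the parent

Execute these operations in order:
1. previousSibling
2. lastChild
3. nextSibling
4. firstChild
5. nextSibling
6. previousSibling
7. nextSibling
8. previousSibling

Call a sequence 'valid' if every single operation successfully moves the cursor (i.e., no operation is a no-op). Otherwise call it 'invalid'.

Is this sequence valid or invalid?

After 1 (previousSibling): article (no-op, stayed)
After 2 (lastChild): table
After 3 (nextSibling): table (no-op, stayed)
After 4 (firstChild): h1
After 5 (nextSibling): label
After 6 (previousSibling): h1
After 7 (nextSibling): label
After 8 (previousSibling): h1

Answer: invalid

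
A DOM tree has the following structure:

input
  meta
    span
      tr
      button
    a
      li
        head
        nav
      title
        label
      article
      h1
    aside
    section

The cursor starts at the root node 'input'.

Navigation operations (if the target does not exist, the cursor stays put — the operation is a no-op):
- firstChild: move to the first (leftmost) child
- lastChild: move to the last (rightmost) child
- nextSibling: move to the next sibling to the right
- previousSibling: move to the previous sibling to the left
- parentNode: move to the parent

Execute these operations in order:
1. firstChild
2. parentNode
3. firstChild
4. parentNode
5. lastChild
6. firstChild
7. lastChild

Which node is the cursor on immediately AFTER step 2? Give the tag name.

After 1 (firstChild): meta
After 2 (parentNode): input

Answer: input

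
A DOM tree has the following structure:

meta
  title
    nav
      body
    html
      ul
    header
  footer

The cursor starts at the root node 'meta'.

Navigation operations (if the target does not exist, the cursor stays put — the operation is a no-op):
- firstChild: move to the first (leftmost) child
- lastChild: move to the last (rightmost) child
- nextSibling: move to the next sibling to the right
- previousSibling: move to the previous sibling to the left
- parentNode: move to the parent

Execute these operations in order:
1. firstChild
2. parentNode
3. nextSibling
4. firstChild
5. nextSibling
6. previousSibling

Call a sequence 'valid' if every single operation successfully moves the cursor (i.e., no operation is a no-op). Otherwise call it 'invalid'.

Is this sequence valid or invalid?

Answer: invalid

Derivation:
After 1 (firstChild): title
After 2 (parentNode): meta
After 3 (nextSibling): meta (no-op, stayed)
After 4 (firstChild): title
After 5 (nextSibling): footer
After 6 (previousSibling): title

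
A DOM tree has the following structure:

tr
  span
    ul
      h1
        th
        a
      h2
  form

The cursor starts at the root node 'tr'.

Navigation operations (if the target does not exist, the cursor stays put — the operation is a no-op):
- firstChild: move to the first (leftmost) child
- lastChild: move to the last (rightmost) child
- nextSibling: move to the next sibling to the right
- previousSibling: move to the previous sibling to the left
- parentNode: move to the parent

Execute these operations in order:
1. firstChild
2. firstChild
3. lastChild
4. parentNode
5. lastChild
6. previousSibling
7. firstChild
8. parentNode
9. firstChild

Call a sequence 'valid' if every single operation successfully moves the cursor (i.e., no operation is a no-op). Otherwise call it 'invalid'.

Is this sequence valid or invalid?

Answer: valid

Derivation:
After 1 (firstChild): span
After 2 (firstChild): ul
After 3 (lastChild): h2
After 4 (parentNode): ul
After 5 (lastChild): h2
After 6 (previousSibling): h1
After 7 (firstChild): th
After 8 (parentNode): h1
After 9 (firstChild): th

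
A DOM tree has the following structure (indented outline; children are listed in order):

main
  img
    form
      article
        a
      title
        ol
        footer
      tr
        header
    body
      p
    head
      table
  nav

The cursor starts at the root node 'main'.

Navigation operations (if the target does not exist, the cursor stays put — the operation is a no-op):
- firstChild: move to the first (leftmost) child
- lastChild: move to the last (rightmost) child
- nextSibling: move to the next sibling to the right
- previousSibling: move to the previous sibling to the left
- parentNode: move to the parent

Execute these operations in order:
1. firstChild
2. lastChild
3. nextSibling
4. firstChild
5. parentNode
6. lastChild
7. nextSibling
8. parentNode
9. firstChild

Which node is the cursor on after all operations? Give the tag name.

Answer: table

Derivation:
After 1 (firstChild): img
After 2 (lastChild): head
After 3 (nextSibling): head (no-op, stayed)
After 4 (firstChild): table
After 5 (parentNode): head
After 6 (lastChild): table
After 7 (nextSibling): table (no-op, stayed)
After 8 (parentNode): head
After 9 (firstChild): table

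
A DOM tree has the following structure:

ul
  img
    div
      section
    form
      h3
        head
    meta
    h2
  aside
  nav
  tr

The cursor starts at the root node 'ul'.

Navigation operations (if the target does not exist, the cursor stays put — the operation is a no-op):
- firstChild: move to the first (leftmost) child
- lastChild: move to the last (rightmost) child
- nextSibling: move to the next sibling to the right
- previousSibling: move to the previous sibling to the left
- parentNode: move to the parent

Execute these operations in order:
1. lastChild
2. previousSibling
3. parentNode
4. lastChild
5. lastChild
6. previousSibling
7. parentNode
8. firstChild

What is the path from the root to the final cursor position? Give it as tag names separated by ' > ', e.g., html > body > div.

After 1 (lastChild): tr
After 2 (previousSibling): nav
After 3 (parentNode): ul
After 4 (lastChild): tr
After 5 (lastChild): tr (no-op, stayed)
After 6 (previousSibling): nav
After 7 (parentNode): ul
After 8 (firstChild): img

Answer: ul > img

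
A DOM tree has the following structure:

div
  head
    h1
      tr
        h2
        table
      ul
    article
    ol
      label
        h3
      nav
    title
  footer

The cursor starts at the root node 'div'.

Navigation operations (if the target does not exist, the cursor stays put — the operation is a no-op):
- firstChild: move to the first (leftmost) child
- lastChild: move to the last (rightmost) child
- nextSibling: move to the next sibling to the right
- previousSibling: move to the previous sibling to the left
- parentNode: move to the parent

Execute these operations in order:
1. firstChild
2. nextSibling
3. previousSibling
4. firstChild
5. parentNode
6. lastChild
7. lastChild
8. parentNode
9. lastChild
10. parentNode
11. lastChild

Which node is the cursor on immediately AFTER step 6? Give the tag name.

After 1 (firstChild): head
After 2 (nextSibling): footer
After 3 (previousSibling): head
After 4 (firstChild): h1
After 5 (parentNode): head
After 6 (lastChild): title

Answer: title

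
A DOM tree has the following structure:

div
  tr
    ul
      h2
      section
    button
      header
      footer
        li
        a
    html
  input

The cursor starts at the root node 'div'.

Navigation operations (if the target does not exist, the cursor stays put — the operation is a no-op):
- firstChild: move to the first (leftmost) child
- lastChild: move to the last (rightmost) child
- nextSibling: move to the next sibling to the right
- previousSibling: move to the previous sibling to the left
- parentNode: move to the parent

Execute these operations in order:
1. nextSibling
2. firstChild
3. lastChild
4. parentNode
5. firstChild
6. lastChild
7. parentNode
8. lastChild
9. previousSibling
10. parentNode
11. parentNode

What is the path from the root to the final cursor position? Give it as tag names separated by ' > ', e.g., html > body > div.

Answer: div > tr

Derivation:
After 1 (nextSibling): div (no-op, stayed)
After 2 (firstChild): tr
After 3 (lastChild): html
After 4 (parentNode): tr
After 5 (firstChild): ul
After 6 (lastChild): section
After 7 (parentNode): ul
After 8 (lastChild): section
After 9 (previousSibling): h2
After 10 (parentNode): ul
After 11 (parentNode): tr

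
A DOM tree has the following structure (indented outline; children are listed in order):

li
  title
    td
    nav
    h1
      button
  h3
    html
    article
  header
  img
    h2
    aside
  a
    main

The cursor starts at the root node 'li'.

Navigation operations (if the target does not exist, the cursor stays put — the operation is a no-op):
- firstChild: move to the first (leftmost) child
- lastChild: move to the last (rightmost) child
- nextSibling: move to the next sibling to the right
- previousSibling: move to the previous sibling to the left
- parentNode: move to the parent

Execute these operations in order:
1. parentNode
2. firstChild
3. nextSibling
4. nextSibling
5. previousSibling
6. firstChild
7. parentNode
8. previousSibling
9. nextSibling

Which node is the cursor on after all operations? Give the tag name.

After 1 (parentNode): li (no-op, stayed)
After 2 (firstChild): title
After 3 (nextSibling): h3
After 4 (nextSibling): header
After 5 (previousSibling): h3
After 6 (firstChild): html
After 7 (parentNode): h3
After 8 (previousSibling): title
After 9 (nextSibling): h3

Answer: h3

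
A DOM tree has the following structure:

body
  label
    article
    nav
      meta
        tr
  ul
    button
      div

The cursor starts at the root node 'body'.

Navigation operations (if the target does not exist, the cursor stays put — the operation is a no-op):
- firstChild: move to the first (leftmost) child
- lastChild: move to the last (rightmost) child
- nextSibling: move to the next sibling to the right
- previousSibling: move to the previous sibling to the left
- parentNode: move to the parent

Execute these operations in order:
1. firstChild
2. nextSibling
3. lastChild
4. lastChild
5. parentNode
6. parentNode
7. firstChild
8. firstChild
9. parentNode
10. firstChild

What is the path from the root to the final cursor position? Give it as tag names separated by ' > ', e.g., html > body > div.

Answer: body > ul > button > div

Derivation:
After 1 (firstChild): label
After 2 (nextSibling): ul
After 3 (lastChild): button
After 4 (lastChild): div
After 5 (parentNode): button
After 6 (parentNode): ul
After 7 (firstChild): button
After 8 (firstChild): div
After 9 (parentNode): button
After 10 (firstChild): div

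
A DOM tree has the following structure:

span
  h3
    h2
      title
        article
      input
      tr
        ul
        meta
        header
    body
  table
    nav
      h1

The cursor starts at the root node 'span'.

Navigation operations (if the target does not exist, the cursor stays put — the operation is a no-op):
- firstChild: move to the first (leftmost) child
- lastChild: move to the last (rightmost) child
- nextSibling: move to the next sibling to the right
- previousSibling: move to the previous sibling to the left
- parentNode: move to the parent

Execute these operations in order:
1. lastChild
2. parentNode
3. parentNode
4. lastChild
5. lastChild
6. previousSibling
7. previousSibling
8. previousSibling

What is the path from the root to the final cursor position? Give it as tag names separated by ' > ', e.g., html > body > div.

Answer: span > table > nav

Derivation:
After 1 (lastChild): table
After 2 (parentNode): span
After 3 (parentNode): span (no-op, stayed)
After 4 (lastChild): table
After 5 (lastChild): nav
After 6 (previousSibling): nav (no-op, stayed)
After 7 (previousSibling): nav (no-op, stayed)
After 8 (previousSibling): nav (no-op, stayed)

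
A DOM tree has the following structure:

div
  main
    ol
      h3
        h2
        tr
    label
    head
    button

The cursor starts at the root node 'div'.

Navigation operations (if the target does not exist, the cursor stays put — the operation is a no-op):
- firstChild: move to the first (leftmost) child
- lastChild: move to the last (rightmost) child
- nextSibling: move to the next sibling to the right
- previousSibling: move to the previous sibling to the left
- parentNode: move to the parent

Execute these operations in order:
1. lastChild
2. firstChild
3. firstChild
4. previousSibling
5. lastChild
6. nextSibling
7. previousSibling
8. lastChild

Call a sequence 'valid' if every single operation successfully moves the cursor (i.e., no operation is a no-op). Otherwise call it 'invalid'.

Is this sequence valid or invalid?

After 1 (lastChild): main
After 2 (firstChild): ol
After 3 (firstChild): h3
After 4 (previousSibling): h3 (no-op, stayed)
After 5 (lastChild): tr
After 6 (nextSibling): tr (no-op, stayed)
After 7 (previousSibling): h2
After 8 (lastChild): h2 (no-op, stayed)

Answer: invalid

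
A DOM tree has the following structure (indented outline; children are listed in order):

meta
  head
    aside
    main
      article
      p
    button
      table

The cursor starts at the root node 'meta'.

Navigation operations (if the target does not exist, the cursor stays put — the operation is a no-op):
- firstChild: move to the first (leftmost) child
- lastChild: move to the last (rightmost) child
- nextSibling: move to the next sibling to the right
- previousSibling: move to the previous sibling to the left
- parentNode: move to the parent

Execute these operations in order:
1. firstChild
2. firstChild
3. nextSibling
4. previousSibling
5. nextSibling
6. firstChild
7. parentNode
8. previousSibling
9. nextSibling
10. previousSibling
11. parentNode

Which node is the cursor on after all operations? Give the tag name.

After 1 (firstChild): head
After 2 (firstChild): aside
After 3 (nextSibling): main
After 4 (previousSibling): aside
After 5 (nextSibling): main
After 6 (firstChild): article
After 7 (parentNode): main
After 8 (previousSibling): aside
After 9 (nextSibling): main
After 10 (previousSibling): aside
After 11 (parentNode): head

Answer: head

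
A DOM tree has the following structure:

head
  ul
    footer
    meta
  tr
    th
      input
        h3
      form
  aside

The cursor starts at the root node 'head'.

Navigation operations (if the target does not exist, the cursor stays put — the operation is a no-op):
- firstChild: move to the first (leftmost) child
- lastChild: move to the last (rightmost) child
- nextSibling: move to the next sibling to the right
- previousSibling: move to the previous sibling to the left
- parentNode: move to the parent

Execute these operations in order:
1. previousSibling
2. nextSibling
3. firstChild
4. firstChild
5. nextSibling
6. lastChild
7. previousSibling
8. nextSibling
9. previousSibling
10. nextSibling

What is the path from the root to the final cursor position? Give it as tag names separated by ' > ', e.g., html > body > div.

Answer: head > ul > meta

Derivation:
After 1 (previousSibling): head (no-op, stayed)
After 2 (nextSibling): head (no-op, stayed)
After 3 (firstChild): ul
After 4 (firstChild): footer
After 5 (nextSibling): meta
After 6 (lastChild): meta (no-op, stayed)
After 7 (previousSibling): footer
After 8 (nextSibling): meta
After 9 (previousSibling): footer
After 10 (nextSibling): meta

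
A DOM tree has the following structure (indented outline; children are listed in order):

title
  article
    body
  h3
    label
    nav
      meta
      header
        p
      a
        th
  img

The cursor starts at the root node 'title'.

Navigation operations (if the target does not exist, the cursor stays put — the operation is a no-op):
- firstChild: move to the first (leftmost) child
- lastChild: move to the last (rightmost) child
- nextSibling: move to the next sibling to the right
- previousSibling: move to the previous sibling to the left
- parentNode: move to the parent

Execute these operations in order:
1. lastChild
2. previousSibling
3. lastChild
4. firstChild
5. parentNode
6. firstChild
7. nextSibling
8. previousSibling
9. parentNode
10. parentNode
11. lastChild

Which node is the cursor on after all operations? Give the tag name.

After 1 (lastChild): img
After 2 (previousSibling): h3
After 3 (lastChild): nav
After 4 (firstChild): meta
After 5 (parentNode): nav
After 6 (firstChild): meta
After 7 (nextSibling): header
After 8 (previousSibling): meta
After 9 (parentNode): nav
After 10 (parentNode): h3
After 11 (lastChild): nav

Answer: nav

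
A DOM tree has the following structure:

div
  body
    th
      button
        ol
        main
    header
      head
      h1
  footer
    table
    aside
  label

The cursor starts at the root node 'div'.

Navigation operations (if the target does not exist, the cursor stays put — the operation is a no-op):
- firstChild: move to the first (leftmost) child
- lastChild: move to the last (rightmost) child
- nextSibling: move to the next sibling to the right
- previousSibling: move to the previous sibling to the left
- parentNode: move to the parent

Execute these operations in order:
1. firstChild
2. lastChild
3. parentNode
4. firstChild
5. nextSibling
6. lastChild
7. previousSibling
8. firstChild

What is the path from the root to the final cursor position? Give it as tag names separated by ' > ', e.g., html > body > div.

After 1 (firstChild): body
After 2 (lastChild): header
After 3 (parentNode): body
After 4 (firstChild): th
After 5 (nextSibling): header
After 6 (lastChild): h1
After 7 (previousSibling): head
After 8 (firstChild): head (no-op, stayed)

Answer: div > body > header > head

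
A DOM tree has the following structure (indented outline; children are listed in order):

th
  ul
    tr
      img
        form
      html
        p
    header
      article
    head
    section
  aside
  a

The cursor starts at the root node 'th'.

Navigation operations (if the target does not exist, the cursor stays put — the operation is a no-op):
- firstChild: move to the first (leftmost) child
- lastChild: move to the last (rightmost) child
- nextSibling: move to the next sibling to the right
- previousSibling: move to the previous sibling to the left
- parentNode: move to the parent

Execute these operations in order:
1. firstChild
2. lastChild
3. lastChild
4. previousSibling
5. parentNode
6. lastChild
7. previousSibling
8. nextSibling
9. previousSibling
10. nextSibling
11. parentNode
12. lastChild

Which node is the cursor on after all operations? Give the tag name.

Answer: section

Derivation:
After 1 (firstChild): ul
After 2 (lastChild): section
After 3 (lastChild): section (no-op, stayed)
After 4 (previousSibling): head
After 5 (parentNode): ul
After 6 (lastChild): section
After 7 (previousSibling): head
After 8 (nextSibling): section
After 9 (previousSibling): head
After 10 (nextSibling): section
After 11 (parentNode): ul
After 12 (lastChild): section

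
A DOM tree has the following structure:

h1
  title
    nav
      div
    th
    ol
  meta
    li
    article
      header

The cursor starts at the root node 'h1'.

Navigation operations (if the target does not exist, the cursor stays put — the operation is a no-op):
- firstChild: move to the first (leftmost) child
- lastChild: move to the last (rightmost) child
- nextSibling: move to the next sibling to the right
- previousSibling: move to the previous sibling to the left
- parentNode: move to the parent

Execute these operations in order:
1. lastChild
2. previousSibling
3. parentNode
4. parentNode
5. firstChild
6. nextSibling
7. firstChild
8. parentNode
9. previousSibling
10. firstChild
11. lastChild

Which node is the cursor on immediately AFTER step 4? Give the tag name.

After 1 (lastChild): meta
After 2 (previousSibling): title
After 3 (parentNode): h1
After 4 (parentNode): h1 (no-op, stayed)

Answer: h1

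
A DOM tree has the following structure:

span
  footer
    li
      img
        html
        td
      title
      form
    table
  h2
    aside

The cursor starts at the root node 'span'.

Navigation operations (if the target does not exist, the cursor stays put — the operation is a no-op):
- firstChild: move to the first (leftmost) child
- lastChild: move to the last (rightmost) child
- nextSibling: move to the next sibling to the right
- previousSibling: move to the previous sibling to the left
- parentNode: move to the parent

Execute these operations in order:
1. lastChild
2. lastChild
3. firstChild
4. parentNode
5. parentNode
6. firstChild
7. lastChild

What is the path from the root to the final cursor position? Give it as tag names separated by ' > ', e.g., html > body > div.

After 1 (lastChild): h2
After 2 (lastChild): aside
After 3 (firstChild): aside (no-op, stayed)
After 4 (parentNode): h2
After 5 (parentNode): span
After 6 (firstChild): footer
After 7 (lastChild): table

Answer: span > footer > table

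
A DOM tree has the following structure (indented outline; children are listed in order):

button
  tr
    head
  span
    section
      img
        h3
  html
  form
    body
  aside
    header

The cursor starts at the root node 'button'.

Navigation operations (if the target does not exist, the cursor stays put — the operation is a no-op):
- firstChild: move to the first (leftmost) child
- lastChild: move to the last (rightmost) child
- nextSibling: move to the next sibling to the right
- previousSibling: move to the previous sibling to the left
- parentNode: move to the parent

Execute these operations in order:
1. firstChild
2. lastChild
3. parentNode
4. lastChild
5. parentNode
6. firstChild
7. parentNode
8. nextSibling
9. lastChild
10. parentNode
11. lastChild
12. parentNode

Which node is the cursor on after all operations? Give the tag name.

After 1 (firstChild): tr
After 2 (lastChild): head
After 3 (parentNode): tr
After 4 (lastChild): head
After 5 (parentNode): tr
After 6 (firstChild): head
After 7 (parentNode): tr
After 8 (nextSibling): span
After 9 (lastChild): section
After 10 (parentNode): span
After 11 (lastChild): section
After 12 (parentNode): span

Answer: span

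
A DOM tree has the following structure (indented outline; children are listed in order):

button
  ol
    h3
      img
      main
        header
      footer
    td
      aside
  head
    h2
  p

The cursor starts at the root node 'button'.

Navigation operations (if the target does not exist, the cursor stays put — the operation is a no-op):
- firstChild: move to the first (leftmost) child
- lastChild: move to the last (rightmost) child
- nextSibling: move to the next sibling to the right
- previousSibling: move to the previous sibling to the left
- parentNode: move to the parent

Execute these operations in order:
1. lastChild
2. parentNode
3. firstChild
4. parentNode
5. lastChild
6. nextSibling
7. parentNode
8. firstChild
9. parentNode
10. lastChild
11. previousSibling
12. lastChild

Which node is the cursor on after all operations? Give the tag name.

Answer: h2

Derivation:
After 1 (lastChild): p
After 2 (parentNode): button
After 3 (firstChild): ol
After 4 (parentNode): button
After 5 (lastChild): p
After 6 (nextSibling): p (no-op, stayed)
After 7 (parentNode): button
After 8 (firstChild): ol
After 9 (parentNode): button
After 10 (lastChild): p
After 11 (previousSibling): head
After 12 (lastChild): h2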